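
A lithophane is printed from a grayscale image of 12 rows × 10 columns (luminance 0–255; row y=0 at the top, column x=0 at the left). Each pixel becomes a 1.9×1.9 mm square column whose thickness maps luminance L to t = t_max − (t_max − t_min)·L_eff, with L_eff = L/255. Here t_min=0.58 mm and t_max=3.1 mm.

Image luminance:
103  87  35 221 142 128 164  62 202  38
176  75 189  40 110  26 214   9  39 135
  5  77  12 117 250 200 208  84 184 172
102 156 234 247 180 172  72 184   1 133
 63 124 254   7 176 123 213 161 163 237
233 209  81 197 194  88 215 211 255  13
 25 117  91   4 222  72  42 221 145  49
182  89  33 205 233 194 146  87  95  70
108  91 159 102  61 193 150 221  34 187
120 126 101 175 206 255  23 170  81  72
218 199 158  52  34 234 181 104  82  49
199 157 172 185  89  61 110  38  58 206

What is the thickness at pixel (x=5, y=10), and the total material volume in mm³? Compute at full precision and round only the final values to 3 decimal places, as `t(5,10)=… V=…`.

span = t_max - t_min = 3.1 - 0.58 = 2.520
L(5,10) = 234, L_eff = 234/255 = 0.917647
t(5,10) = 3.1 - 2.520·0.917647 = 0.788
Σt over all 12·10 pixels = 91971/425 ≈ 216.4023529
V = pitch²·Σt = 1.9²·91971/425 = 781.212

t(5,10)=0.788 V=781.212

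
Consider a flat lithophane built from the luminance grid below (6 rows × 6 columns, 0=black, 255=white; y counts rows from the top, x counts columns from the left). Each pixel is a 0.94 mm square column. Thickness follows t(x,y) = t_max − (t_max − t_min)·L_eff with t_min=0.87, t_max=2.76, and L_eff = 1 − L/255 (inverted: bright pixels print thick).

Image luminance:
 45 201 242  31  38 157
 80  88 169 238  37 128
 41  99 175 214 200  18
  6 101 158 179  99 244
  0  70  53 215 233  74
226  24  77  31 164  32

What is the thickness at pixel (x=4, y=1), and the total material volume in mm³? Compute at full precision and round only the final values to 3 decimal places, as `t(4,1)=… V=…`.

span = t_max - t_min = 2.76 - 0.87 = 1.890
L(4,1) = 37, L_eff = 1 - 37/255 = 0.854902 (inverted)
t(4,1) = 2.76 - 1.890·0.854902 = 1.144
Σt over all 6·6 pixels = 530001/8500 ≈ 62.3530588
V = pitch²·Σt = 0.94²·530001/8500 = 55.095

t(4,1)=1.144 V=55.095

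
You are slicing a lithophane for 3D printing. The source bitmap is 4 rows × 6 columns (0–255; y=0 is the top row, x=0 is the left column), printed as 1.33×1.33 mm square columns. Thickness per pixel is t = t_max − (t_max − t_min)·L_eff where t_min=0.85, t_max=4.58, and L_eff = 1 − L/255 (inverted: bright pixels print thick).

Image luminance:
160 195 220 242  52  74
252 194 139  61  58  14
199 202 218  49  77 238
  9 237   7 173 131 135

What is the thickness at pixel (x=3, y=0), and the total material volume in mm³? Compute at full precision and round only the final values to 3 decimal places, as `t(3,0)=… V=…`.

span = t_max - t_min = 4.58 - 0.85 = 3.730
L(3,0) = 242, L_eff = 1 - 242/255 = 0.050980 (inverted)
t(3,0) = 4.58 - 3.730·0.050980 = 4.390
Σt over all 4·6 pixels = 147044/2125 ≈ 69.1971765
V = pitch²·Σt = 1.33²·147044/2125 = 122.403

t(3,0)=4.390 V=122.403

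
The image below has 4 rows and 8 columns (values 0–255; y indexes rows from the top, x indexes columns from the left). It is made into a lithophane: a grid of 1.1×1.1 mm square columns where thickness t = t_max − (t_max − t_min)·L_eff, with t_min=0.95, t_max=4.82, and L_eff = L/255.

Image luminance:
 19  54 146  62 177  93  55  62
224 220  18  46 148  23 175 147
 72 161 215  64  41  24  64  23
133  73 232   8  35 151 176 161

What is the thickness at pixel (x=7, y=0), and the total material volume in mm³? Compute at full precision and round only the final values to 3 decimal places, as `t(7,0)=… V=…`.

span = t_max - t_min = 4.82 - 0.95 = 3.870
L(7,0) = 62, L_eff = 62/255 = 0.243137
t(7,0) = 4.82 - 3.870·0.243137 = 3.879
Σt over all 4·8 pixels = 442541/4250 ≈ 104.1272941
V = pitch²·Σt = 1.1²·442541/4250 = 125.994

t(7,0)=3.879 V=125.994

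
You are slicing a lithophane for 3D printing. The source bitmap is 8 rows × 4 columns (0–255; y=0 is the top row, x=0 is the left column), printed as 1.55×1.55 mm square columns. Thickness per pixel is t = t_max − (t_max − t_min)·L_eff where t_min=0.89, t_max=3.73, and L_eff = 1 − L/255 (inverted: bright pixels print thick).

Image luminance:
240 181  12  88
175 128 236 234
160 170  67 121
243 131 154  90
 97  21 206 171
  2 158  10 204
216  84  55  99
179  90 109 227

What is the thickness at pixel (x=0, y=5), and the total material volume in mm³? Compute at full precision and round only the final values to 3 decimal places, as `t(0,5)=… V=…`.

span = t_max - t_min = 3.73 - 0.89 = 2.840
L(0,5) = 2, L_eff = 1 - 2/255 = 0.992157 (inverted)
t(0,5) = 3.73 - 2.840·0.992157 = 0.912
Σt over all 8·4 pixels = 490978/6375 ≈ 77.0161569
V = pitch²·Σt = 1.55²·490978/6375 = 185.031

t(0,5)=0.912 V=185.031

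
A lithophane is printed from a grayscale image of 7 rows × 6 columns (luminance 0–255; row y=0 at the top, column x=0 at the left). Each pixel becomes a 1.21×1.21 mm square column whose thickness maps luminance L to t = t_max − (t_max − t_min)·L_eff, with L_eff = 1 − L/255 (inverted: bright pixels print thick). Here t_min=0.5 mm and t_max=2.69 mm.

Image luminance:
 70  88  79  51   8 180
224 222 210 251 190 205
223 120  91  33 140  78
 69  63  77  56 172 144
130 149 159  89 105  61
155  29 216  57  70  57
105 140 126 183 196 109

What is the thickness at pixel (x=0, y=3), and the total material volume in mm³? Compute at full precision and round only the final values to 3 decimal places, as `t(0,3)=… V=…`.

span = t_max - t_min = 2.69 - 0.5 = 2.190
L(0,3) = 69, L_eff = 1 - 69/255 = 0.729412 (inverted)
t(0,3) = 2.69 - 2.190·0.729412 = 1.093
Σt over all 7·6 pixels = 27832/425 ≈ 65.4870588
V = pitch²·Σt = 1.21²·27832/425 = 95.880

t(0,3)=1.093 V=95.880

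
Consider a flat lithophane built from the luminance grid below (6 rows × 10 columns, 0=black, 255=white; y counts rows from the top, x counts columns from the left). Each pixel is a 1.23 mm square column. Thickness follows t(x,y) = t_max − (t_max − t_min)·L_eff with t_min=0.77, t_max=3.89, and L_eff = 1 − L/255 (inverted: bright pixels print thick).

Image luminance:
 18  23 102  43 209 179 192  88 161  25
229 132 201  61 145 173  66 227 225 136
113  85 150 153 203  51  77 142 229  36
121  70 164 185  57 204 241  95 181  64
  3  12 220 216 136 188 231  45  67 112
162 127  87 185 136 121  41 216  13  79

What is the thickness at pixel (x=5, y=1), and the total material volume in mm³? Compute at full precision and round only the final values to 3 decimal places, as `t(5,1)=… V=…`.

span = t_max - t_min = 3.89 - 0.77 = 3.120
L(5,1) = 173, L_eff = 1 - 173/255 = 0.321569 (inverted)
t(5,1) = 3.89 - 3.120·0.321569 = 2.887
Σt over all 6·10 pixels = 297153/2125 ≈ 139.8367059
V = pitch²·Σt = 1.23²·297153/2125 = 211.559

t(5,1)=2.887 V=211.559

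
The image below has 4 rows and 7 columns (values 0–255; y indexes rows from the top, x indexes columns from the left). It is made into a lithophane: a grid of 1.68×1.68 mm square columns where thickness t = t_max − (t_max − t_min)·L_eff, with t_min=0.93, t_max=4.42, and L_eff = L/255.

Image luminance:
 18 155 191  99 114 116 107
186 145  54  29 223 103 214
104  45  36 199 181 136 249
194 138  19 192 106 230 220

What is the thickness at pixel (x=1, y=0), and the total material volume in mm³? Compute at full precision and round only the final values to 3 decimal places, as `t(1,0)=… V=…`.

span = t_max - t_min = 4.42 - 0.93 = 3.490
L(1,0) = 155, L_eff = 155/255 = 0.607843
t(1,0) = 4.42 - 3.490·0.607843 = 2.299
Σt over all 4·7 pixels = 1828633/25500 ≈ 71.7110980
V = pitch²·Σt = 1.68²·1828633/25500 = 202.397

t(1,0)=2.299 V=202.397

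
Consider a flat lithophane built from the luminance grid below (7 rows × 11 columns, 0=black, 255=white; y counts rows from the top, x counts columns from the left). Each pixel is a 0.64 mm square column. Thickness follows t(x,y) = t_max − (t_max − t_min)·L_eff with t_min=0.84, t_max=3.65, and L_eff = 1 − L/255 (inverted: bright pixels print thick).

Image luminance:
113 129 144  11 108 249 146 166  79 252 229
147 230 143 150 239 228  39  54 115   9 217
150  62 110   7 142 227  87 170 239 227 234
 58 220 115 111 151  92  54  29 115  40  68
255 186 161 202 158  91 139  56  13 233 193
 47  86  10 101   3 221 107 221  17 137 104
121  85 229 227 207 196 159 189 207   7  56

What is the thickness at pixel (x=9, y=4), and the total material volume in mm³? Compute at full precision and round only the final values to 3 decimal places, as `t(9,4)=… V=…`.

span = t_max - t_min = 3.65 - 0.84 = 2.810
L(9,4) = 233, L_eff = 1 - 233/255 = 0.086275 (inverted)
t(9,4) = 3.65 - 2.810·0.086275 = 3.408
Σt over all 7·11 pixels = 1517263/8500 ≈ 178.5015294
V = pitch²·Σt = 0.64²·1517263/8500 = 73.114

t(9,4)=3.408 V=73.114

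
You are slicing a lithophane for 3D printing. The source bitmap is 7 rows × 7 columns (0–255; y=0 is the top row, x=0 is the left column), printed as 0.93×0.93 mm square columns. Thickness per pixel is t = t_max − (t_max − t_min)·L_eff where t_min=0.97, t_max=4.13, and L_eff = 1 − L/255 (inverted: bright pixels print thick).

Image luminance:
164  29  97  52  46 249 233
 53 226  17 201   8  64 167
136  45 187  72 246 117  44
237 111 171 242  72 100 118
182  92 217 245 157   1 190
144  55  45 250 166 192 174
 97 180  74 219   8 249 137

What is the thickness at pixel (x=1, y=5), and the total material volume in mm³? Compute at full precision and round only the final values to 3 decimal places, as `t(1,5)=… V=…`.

span = t_max - t_min = 4.13 - 0.97 = 3.160
L(1,5) = 55, L_eff = 1 - 55/255 = 0.784314 (inverted)
t(1,5) = 4.13 - 3.160·0.784314 = 1.652
Σt over all 7·7 pixels = 3290663/25500 ≈ 129.0456078
V = pitch²·Σt = 0.93²·3290663/25500 = 111.612

t(1,5)=1.652 V=111.612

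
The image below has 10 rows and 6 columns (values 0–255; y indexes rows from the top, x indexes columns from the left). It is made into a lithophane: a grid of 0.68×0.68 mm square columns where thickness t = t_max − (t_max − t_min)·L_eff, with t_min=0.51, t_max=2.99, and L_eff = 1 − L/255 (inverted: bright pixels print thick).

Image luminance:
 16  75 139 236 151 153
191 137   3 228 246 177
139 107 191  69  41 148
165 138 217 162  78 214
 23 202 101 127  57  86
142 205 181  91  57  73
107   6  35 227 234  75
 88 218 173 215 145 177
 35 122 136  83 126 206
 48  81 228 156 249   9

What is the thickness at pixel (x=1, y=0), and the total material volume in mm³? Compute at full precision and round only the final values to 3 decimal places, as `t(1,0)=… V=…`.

span = t_max - t_min = 2.99 - 0.51 = 2.480
L(1,0) = 75, L_eff = 1 - 75/255 = 0.705882 (inverted)
t(1,0) = 2.99 - 2.480·0.705882 = 1.239
Σt over all 10·6 pixels = 137533/1275 ≈ 107.8690196
V = pitch²·Σt = 0.68²·137533/1275 = 49.879

t(1,0)=1.239 V=49.879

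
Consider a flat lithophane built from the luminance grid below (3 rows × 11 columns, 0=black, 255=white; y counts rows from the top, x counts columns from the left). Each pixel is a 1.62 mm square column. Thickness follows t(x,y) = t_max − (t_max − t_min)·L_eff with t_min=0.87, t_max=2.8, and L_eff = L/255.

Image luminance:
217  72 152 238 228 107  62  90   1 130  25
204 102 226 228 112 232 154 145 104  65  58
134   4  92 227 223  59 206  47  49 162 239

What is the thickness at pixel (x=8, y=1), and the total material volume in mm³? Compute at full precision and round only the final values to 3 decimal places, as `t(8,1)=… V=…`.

span = t_max - t_min = 2.8 - 0.87 = 1.930
L(8,1) = 104, L_eff = 104/255 = 0.407843
t(8,1) = 2.8 - 1.930·0.407843 = 2.013
Σt over all 3·11 pixels = 754079/12750 ≈ 59.1434510
V = pitch²·Σt = 1.62²·754079/12750 = 155.216

t(8,1)=2.013 V=155.216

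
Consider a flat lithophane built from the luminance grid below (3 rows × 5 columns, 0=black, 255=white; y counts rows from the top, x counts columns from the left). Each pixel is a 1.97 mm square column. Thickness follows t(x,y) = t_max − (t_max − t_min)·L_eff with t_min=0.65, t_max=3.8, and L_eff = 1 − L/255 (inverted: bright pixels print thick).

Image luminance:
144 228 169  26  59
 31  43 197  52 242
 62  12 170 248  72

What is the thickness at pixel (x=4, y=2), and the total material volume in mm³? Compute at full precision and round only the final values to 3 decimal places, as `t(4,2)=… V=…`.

t(4,2)=1.539 V=121.974

span = t_max - t_min = 3.8 - 0.65 = 3.150
L(4,2) = 72, L_eff = 1 - 72/255 = 0.717647 (inverted)
t(4,2) = 3.8 - 3.150·0.717647 = 1.539
Σt over all 3·5 pixels = 5343/170 ≈ 31.4294118
V = pitch²·Σt = 1.97²·5343/170 = 121.974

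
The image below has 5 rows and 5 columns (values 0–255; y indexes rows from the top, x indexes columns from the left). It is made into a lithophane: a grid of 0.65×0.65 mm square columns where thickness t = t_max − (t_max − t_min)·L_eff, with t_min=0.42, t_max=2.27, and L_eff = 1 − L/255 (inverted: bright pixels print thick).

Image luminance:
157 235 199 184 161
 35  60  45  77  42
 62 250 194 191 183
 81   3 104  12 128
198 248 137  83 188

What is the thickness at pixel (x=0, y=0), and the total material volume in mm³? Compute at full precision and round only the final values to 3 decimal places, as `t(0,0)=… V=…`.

span = t_max - t_min = 2.27 - 0.42 = 1.850
L(0,0) = 157, L_eff = 1 - 157/255 = 0.384314 (inverted)
t(0,0) = 2.27 - 1.850·0.384314 = 1.559
Σt over all 5·5 pixels = 174059/5100 ≈ 34.1292157
V = pitch²·Σt = 0.65²·174059/5100 = 14.420

t(0,0)=1.559 V=14.420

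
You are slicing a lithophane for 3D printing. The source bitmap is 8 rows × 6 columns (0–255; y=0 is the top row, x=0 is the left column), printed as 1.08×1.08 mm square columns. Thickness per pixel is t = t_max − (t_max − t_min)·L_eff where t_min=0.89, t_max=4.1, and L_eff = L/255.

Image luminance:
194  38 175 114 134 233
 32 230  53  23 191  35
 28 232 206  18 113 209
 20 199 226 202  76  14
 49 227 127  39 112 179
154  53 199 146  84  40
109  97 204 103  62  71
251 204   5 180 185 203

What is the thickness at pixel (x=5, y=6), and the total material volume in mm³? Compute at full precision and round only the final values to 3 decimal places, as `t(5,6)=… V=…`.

t(5,6)=3.206 V=140.305

span = t_max - t_min = 4.1 - 0.89 = 3.210
L(5,6) = 71, L_eff = 71/255 = 0.278431
t(5,6) = 4.1 - 3.210·0.278431 = 3.206
Σt over all 8·6 pixels = 511227/4250 ≈ 120.2887059
V = pitch²·Σt = 1.08²·511227/4250 = 140.305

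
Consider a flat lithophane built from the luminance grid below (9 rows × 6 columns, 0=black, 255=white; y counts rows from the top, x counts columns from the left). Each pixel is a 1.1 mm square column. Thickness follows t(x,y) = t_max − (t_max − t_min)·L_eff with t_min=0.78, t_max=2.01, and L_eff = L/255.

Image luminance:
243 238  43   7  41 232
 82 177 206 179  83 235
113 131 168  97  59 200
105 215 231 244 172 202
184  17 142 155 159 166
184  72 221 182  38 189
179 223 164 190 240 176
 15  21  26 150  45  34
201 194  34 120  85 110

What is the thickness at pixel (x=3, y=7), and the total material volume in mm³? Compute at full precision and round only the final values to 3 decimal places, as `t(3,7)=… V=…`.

t(3,7)=1.286 V=86.865

span = t_max - t_min = 2.01 - 0.78 = 1.230
L(3,7) = 150, L_eff = 150/255 = 0.588235
t(3,7) = 2.01 - 1.230·0.588235 = 1.286
Σt over all 9·6 pixels = 610211/8500 ≈ 71.7895294
V = pitch²·Σt = 1.1²·610211/8500 = 86.865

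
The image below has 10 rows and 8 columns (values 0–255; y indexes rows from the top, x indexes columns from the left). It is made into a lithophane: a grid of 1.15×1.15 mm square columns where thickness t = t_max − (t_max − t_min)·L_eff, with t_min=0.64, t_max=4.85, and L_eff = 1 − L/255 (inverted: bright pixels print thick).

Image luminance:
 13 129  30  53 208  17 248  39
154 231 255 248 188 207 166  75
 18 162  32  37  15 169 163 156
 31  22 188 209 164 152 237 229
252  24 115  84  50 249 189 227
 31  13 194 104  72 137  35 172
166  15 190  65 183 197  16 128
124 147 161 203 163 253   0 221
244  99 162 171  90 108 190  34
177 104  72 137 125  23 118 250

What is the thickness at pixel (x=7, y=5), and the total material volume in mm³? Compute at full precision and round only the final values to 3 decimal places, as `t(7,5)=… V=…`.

t(7,5)=3.480 V=297.604

span = t_max - t_min = 4.85 - 0.64 = 4.210
L(7,5) = 172, L_eff = 1 - 172/255 = 0.325490 (inverted)
t(7,5) = 4.85 - 4.210·0.325490 = 3.480
Σt over all 10·8 pixels = 5738309/25500 ≈ 225.0317255
V = pitch²·Σt = 1.15²·5738309/25500 = 297.604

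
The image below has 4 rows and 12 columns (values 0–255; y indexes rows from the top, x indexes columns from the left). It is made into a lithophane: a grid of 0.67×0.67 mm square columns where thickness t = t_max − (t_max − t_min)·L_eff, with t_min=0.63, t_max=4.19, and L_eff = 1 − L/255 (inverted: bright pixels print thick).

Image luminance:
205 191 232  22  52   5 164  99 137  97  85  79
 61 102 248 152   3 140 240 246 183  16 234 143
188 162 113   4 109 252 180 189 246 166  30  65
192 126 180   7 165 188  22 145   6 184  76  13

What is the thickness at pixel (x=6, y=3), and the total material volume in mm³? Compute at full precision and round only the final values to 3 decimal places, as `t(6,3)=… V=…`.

t(6,3)=0.937 V=52.079

span = t_max - t_min = 4.19 - 0.63 = 3.560
L(6,3) = 22, L_eff = 1 - 22/255 = 0.913725 (inverted)
t(6,3) = 4.19 - 3.560·0.913725 = 0.937
Σt over all 4·12 pixels = 246532/2125 ≈ 116.0150588
V = pitch²·Σt = 0.67²·246532/2125 = 52.079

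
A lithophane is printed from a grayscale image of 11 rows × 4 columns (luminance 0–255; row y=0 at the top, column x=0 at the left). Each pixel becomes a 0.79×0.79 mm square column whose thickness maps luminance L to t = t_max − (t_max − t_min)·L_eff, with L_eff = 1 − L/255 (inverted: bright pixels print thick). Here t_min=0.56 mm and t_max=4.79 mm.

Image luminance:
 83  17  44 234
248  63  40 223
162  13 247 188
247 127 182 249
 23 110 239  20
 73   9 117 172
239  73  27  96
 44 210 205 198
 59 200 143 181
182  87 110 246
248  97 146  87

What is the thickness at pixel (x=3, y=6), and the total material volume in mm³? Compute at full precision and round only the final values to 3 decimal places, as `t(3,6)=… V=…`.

span = t_max - t_min = 4.79 - 0.56 = 4.230
L(3,6) = 96, L_eff = 1 - 96/255 = 0.623529 (inverted)
t(3,6) = 4.79 - 4.230·0.623529 = 2.152
Σt over all 11·4 pixels = 264142/2125 ≈ 124.3021176
V = pitch²·Σt = 0.79²·264142/2125 = 77.577

t(3,6)=2.152 V=77.577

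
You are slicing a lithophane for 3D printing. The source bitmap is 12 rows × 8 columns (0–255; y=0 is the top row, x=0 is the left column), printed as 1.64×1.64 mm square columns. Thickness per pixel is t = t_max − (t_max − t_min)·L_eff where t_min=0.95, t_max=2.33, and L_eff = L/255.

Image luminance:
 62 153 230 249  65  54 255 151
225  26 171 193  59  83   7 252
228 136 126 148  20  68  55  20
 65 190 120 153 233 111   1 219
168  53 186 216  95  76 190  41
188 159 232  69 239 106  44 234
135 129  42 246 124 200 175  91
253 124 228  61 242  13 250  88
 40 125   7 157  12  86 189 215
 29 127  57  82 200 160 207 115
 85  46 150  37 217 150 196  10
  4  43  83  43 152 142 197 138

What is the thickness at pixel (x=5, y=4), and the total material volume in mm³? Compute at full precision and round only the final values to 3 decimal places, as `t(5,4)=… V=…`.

span = t_max - t_min = 2.33 - 0.95 = 1.380
L(5,4) = 76, L_eff = 76/255 = 0.298039
t(5,4) = 2.33 - 1.380·0.298039 = 1.919
Σt over all 12·8 pixels = 333571/2125 ≈ 156.9745882
V = pitch²·Σt = 1.64²·333571/2125 = 422.199

t(5,4)=1.919 V=422.199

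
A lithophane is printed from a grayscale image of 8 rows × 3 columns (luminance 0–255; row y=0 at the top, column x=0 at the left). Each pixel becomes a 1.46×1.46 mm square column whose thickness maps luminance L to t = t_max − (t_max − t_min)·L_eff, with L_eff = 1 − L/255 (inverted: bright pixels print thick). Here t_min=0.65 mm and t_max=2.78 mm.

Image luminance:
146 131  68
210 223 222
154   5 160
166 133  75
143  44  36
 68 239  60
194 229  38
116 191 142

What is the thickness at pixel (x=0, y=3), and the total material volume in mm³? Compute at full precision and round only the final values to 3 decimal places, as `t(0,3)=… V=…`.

t(0,3)=2.037 V=90.105

span = t_max - t_min = 2.78 - 0.65 = 2.130
L(0,3) = 166, L_eff = 1 - 166/255 = 0.349020 (inverted)
t(0,3) = 2.78 - 2.130·0.349020 = 2.037
Σt over all 8·3 pixels = 359303/8500 ≈ 42.2709412
V = pitch²·Σt = 1.46²·359303/8500 = 90.105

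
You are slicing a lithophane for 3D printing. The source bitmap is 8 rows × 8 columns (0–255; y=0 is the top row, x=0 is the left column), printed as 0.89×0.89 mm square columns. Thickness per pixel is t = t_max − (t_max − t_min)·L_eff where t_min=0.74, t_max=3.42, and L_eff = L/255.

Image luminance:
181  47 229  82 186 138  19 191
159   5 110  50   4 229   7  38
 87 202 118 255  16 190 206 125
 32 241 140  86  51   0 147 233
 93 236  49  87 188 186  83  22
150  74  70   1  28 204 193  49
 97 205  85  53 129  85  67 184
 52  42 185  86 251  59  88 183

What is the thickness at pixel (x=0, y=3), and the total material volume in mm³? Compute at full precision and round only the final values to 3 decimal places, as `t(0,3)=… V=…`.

span = t_max - t_min = 3.42 - 0.74 = 2.680
L(0,3) = 32, L_eff = 32/255 = 0.125490
t(0,3) = 3.42 - 2.680·0.125490 = 3.084
Σt over all 8·8 pixels = 300568/2125 ≈ 141.4437647
V = pitch²·Σt = 0.89²·300568/2125 = 112.038

t(0,3)=3.084 V=112.038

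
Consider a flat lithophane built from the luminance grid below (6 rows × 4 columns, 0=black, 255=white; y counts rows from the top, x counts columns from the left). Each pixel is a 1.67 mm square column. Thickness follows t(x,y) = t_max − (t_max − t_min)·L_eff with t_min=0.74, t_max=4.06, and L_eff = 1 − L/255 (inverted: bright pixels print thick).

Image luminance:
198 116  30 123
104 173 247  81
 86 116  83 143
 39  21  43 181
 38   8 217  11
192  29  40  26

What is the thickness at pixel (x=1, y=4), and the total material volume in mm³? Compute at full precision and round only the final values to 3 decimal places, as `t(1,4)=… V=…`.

span = t_max - t_min = 4.06 - 0.74 = 3.320
L(1,4) = 8, L_eff = 1 - 8/255 = 0.968627 (inverted)
t(1,4) = 4.06 - 3.320·0.968627 = 0.844
Σt over all 6·4 pixels = 61571/1275 ≈ 48.2909804
V = pitch²·Σt = 1.67²·61571/1275 = 134.679

t(1,4)=0.844 V=134.679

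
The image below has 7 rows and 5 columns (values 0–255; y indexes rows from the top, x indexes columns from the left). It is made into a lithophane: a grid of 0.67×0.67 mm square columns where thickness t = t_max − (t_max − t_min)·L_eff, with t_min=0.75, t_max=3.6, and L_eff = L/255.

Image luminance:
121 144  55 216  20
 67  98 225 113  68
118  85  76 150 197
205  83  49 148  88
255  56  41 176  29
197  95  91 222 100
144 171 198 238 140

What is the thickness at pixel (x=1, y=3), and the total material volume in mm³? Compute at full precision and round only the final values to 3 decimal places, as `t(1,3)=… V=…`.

t(1,3)=2.672 V=34.090

span = t_max - t_min = 3.6 - 0.75 = 2.850
L(1,3) = 83, L_eff = 83/255 = 0.325490
t(1,3) = 3.6 - 2.850·0.325490 = 2.672
Σt over all 7·5 pixels = 129099/1700 ≈ 75.9405882
V = pitch²·Σt = 0.67²·129099/1700 = 34.090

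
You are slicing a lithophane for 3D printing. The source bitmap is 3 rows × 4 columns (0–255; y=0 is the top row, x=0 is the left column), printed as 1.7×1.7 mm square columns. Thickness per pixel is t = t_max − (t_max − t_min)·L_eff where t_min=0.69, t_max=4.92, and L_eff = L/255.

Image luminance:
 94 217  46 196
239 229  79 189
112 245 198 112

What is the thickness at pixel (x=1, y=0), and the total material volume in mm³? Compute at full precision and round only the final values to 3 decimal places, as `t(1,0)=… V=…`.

t(1,0)=1.320 V=76.855

span = t_max - t_min = 4.92 - 0.69 = 4.230
L(1,0) = 217, L_eff = 217/255 = 0.850980
t(1,0) = 4.92 - 4.230·0.850980 = 1.320
Σt over all 3·4 pixels = 56511/2125 ≈ 26.5934118
V = pitch²·Σt = 1.7²·56511/2125 = 76.855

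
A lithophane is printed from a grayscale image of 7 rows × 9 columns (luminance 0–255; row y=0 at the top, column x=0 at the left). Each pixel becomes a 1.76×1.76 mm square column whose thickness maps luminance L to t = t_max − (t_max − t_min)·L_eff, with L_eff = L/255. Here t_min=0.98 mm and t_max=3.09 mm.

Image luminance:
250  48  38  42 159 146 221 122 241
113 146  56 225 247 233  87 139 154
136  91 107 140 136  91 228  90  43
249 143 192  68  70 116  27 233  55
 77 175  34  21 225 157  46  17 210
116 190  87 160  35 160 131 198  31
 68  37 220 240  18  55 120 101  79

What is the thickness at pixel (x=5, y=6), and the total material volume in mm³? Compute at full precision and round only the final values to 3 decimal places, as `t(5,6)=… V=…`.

span = t_max - t_min = 3.09 - 0.98 = 2.110
L(5,6) = 55, L_eff = 55/255 = 0.215686
t(5,6) = 3.09 - 2.110·0.215686 = 2.635
Σt over all 7·9 pixels = 219953/1700 ≈ 129.3841176
V = pitch²·Σt = 1.76²·219953/1700 = 400.780

t(5,6)=2.635 V=400.780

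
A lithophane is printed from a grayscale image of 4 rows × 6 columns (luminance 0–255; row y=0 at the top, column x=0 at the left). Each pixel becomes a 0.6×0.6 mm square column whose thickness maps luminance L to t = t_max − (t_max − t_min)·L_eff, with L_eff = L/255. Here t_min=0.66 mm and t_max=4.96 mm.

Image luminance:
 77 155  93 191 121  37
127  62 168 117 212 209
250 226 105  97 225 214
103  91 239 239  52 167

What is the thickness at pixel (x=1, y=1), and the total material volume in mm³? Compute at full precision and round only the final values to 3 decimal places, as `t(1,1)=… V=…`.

span = t_max - t_min = 4.96 - 0.66 = 4.300
L(1,1) = 62, L_eff = 62/255 = 0.243137
t(1,1) = 4.96 - 4.300·0.243137 = 3.915
Σt over all 4·6 pixels = 149741/2550 ≈ 58.7219608
V = pitch²·Σt = 0.6²·149741/2550 = 21.140

t(1,1)=3.915 V=21.140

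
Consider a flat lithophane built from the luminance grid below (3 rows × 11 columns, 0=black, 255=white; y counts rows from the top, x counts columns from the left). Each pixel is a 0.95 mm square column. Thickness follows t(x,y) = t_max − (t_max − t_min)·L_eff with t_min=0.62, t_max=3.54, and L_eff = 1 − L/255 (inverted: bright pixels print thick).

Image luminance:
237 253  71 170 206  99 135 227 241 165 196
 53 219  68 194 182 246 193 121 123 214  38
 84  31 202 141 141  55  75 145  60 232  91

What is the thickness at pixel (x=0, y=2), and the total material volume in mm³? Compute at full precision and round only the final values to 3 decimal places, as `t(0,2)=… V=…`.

span = t_max - t_min = 3.54 - 0.62 = 2.920
L(0,2) = 84, L_eff = 1 - 84/255 = 0.670588 (inverted)
t(0,2) = 3.54 - 2.920·0.670588 = 1.582
Σt over all 3·11 pixels = 325811/4250 ≈ 76.6614118
V = pitch²·Σt = 0.95²·325811/4250 = 69.187

t(0,2)=1.582 V=69.187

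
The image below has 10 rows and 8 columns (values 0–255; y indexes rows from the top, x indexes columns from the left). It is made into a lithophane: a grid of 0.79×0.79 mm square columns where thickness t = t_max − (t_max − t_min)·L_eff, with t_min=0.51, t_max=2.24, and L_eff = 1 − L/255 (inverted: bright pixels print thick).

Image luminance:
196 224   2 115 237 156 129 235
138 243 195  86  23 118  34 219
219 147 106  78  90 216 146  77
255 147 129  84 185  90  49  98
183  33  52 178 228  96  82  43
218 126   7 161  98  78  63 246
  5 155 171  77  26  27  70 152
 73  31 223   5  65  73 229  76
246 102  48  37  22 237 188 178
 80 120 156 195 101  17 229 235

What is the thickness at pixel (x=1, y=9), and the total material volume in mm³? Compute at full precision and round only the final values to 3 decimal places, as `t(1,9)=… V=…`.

t(1,9)=1.324 V=67.834

span = t_max - t_min = 2.24 - 0.51 = 1.730
L(1,9) = 120, L_eff = 1 - 120/255 = 0.529412 (inverted)
t(1,9) = 2.24 - 1.730·0.529412 = 1.324
Σt over all 10·8 pixels = 2771611/25500 ≈ 108.6906275
V = pitch²·Σt = 0.79²·2771611/25500 = 67.834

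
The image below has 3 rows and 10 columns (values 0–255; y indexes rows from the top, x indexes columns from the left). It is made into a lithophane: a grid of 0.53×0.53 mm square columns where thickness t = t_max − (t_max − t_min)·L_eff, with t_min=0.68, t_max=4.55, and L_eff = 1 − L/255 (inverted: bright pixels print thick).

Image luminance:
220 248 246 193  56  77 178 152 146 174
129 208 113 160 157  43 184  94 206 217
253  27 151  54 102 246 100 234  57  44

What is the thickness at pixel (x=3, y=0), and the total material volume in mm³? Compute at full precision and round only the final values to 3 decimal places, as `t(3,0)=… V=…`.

t(3,0)=3.609 V=24.782

span = t_max - t_min = 4.55 - 0.68 = 3.870
L(3,0) = 193, L_eff = 1 - 193/255 = 0.243137 (inverted)
t(3,0) = 4.55 - 3.870·0.243137 = 3.609
Σt over all 3·10 pixels = 749901/8500 ≈ 88.2236471
V = pitch²·Σt = 0.53²·749901/8500 = 24.782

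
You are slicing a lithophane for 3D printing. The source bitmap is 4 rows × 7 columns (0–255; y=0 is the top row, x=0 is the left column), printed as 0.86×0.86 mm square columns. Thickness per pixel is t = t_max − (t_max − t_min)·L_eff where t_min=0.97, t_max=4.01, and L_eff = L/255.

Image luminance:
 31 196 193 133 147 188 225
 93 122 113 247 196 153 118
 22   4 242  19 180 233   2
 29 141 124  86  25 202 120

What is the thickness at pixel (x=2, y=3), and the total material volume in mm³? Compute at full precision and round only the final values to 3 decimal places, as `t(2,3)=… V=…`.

span = t_max - t_min = 4.01 - 0.97 = 3.040
L(2,3) = 124, L_eff = 124/255 = 0.486275
t(2,3) = 4.01 - 3.040·0.486275 = 2.532
Σt over all 4·7 pixels = 443401/6375 ≈ 69.5530980
V = pitch²·Σt = 0.86²·443401/6375 = 51.441

t(2,3)=2.532 V=51.441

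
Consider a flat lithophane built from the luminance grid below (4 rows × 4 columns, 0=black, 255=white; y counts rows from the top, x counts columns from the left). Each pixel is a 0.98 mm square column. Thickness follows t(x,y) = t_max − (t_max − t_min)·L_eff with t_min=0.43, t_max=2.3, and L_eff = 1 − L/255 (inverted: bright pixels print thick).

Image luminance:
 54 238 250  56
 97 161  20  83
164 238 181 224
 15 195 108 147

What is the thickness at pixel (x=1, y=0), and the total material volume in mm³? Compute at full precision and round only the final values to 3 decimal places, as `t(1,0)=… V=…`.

span = t_max - t_min = 2.3 - 0.43 = 1.870
L(1,0) = 238, L_eff = 1 - 238/255 = 0.066667 (inverted)
t(1,0) = 2.3 - 1.870·0.066667 = 2.175
Σt over all 4·4 pixels = 34861/1500 ≈ 23.2406667
V = pitch²·Σt = 0.98²·34861/1500 = 22.320

t(1,0)=2.175 V=22.320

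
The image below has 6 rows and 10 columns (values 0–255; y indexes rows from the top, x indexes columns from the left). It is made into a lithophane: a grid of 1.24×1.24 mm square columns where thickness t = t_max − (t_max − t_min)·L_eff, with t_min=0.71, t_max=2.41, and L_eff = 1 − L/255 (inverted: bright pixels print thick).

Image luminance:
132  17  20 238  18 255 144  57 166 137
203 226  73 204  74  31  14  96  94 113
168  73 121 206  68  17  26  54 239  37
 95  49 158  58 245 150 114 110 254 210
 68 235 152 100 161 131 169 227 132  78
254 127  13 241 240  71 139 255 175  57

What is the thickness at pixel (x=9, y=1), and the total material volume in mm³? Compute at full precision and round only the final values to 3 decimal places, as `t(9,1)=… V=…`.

span = t_max - t_min = 2.41 - 0.71 = 1.700
L(9,1) = 113, L_eff = 1 - 113/255 = 0.556863 (inverted)
t(9,1) = 2.41 - 1.700·0.556863 = 1.463
Σt over all 6·10 pixels = 14179/150 ≈ 94.5266667
V = pitch²·Σt = 1.24²·14179/150 = 145.344

t(9,1)=1.463 V=145.344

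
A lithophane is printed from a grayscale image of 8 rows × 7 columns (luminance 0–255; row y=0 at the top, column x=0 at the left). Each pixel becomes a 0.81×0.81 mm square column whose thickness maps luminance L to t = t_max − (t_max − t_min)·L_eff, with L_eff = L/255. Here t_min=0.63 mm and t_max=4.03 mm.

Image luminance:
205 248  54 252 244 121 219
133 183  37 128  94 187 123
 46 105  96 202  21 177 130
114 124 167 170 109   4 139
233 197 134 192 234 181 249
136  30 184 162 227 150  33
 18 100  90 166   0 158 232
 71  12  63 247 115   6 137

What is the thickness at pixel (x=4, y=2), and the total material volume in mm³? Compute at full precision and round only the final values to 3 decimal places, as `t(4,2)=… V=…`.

t(4,2)=3.750 V=81.680

span = t_max - t_min = 4.03 - 0.63 = 3.400
L(4,2) = 21, L_eff = 21/255 = 0.082353
t(4,2) = 4.03 - 3.400·0.082353 = 3.750
Σt over all 8·7 pixels = 9337/75 ≈ 124.4933333
V = pitch²·Σt = 0.81²·9337/75 = 81.680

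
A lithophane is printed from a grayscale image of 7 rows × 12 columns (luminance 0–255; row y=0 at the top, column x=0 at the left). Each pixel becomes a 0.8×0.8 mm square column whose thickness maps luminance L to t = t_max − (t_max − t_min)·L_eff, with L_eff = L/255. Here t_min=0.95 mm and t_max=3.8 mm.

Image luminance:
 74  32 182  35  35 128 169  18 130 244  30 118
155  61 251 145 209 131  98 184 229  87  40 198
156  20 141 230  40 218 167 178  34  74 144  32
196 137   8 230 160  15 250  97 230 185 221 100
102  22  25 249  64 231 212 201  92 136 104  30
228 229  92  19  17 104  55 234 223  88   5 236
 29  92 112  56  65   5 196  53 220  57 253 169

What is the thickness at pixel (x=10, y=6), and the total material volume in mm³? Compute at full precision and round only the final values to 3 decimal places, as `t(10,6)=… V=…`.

t(10,6)=0.972 V=128.817

span = t_max - t_min = 3.8 - 0.95 = 2.850
L(10,6) = 253, L_eff = 253/255 = 0.992157
t(10,6) = 3.8 - 2.850·0.992157 = 0.972
Σt over all 7·12 pixels = 342171/1700 ≈ 201.2770588
V = pitch²·Σt = 0.8²·342171/1700 = 128.817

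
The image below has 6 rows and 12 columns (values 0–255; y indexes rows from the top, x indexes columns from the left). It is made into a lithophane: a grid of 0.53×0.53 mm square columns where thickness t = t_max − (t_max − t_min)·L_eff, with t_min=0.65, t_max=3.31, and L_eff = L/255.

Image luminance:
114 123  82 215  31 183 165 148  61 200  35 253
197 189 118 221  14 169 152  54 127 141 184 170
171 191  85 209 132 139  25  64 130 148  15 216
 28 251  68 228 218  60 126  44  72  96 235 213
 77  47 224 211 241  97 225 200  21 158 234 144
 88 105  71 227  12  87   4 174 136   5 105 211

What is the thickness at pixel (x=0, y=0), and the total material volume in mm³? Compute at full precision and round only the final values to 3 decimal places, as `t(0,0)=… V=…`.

span = t_max - t_min = 3.31 - 0.65 = 2.660
L(0,0) = 114, L_eff = 114/255 = 0.447059
t(0,0) = 3.31 - 2.660·0.447059 = 2.121
Σt over all 6·12 pixels = 879959/6375 ≈ 138.0327843
V = pitch²·Σt = 0.53²·879959/6375 = 38.773

t(0,0)=2.121 V=38.773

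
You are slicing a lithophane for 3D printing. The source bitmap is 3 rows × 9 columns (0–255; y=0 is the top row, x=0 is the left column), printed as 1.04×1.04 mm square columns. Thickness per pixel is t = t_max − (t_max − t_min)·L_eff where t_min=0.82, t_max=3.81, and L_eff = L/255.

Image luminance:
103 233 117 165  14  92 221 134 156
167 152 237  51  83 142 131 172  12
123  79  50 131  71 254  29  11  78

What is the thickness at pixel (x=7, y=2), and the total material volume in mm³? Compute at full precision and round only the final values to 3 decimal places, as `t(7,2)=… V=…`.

t(7,2)=3.681 V=70.579

span = t_max - t_min = 3.81 - 0.82 = 2.990
L(7,2) = 11, L_eff = 11/255 = 0.043137
t(7,2) = 3.81 - 2.990·0.043137 = 3.681
Σt over all 3·9 pixels = 1663993/25500 ≈ 65.2546275
V = pitch²·Σt = 1.04²·1663993/25500 = 70.579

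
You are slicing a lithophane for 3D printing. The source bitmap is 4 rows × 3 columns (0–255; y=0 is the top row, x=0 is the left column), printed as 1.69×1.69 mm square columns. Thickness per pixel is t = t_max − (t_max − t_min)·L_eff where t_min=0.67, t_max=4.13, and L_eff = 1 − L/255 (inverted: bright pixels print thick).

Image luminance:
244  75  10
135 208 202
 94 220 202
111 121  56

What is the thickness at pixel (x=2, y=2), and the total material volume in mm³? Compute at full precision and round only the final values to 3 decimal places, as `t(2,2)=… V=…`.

t(2,2)=3.411 V=87.991

span = t_max - t_min = 4.13 - 0.67 = 3.460
L(2,2) = 202, L_eff = 1 - 202/255 = 0.207843 (inverted)
t(2,2) = 4.13 - 3.460·0.207843 = 3.411
Σt over all 4·3 pixels = 196402/6375 ≈ 30.8081569
V = pitch²·Σt = 1.69²·196402/6375 = 87.991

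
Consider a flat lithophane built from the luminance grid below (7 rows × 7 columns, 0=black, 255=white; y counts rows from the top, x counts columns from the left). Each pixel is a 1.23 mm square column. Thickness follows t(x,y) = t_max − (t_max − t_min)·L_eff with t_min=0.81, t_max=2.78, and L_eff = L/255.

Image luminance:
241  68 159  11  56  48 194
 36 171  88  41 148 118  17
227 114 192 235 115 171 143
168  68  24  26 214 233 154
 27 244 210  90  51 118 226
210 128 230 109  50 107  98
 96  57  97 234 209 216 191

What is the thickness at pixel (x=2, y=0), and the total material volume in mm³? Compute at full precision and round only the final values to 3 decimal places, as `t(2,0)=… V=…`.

span = t_max - t_min = 2.78 - 0.81 = 1.970
L(2,0) = 159, L_eff = 159/255 = 0.623529
t(2,0) = 2.78 - 1.970·0.623529 = 1.552
Σt over all 7·7 pixels = 549361/6375 ≈ 86.1742745
V = pitch²·Σt = 1.23²·549361/6375 = 130.373

t(2,0)=1.552 V=130.373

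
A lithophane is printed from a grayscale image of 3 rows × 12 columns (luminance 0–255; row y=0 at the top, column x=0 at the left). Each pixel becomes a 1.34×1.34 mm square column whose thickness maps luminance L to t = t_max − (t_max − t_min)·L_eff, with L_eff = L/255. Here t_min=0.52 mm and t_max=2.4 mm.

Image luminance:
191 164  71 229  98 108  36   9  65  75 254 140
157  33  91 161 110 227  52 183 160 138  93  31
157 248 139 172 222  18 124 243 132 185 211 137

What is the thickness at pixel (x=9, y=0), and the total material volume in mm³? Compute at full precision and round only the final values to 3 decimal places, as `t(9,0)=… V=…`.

t(9,0)=1.847 V=90.749

span = t_max - t_min = 2.4 - 0.52 = 1.880
L(9,0) = 75, L_eff = 75/255 = 0.294118
t(9,0) = 2.4 - 1.880·0.294118 = 1.847
Σt over all 3·12 pixels = 322192/6375 ≈ 50.5399216
V = pitch²·Σt = 1.34²·322192/6375 = 90.749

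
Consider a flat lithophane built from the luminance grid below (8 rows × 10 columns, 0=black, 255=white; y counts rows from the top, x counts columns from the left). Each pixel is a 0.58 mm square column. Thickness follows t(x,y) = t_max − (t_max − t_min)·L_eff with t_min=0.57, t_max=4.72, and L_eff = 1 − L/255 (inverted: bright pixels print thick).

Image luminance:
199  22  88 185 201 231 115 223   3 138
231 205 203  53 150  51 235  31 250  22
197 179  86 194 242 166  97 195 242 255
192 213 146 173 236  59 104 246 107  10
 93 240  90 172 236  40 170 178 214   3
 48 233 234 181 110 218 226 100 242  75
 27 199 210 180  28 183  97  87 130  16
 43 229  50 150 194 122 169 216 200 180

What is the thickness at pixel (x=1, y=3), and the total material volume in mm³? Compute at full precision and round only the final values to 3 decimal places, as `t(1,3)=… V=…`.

t(1,3)=4.036 V=80.971

span = t_max - t_min = 4.72 - 0.57 = 4.150
L(1,3) = 213, L_eff = 1 - 213/255 = 0.164706 (inverted)
t(1,3) = 4.72 - 4.150·0.164706 = 4.036
Σt over all 8·10 pixels = 102297/425 ≈ 240.6988235
V = pitch²·Σt = 0.58²·102297/425 = 80.971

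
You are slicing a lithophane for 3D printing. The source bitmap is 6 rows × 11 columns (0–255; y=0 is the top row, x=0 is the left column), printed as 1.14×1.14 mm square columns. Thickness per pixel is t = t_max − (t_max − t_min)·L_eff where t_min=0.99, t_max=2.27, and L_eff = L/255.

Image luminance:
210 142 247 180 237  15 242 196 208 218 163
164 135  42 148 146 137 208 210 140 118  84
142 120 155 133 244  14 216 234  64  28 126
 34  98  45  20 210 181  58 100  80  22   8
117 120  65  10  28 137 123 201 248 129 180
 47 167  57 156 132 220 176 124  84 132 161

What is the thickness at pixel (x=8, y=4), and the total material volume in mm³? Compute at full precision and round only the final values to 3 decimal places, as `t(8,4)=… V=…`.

t(8,4)=1.025 V=137.717

span = t_max - t_min = 2.27 - 0.99 = 1.280
L(8,4) = 248, L_eff = 248/255 = 0.972549
t(8,4) = 2.27 - 1.280·0.972549 = 1.025
Σt over all 6·11 pixels = 450367/4250 ≈ 105.9687059
V = pitch²·Σt = 1.14²·450367/4250 = 137.717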